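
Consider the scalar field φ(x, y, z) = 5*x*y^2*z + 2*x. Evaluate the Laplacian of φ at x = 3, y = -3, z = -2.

∂²φ/∂x² = 0
∂²φ/∂y² = 10*x*z
∂²φ/∂z² = 0
∇²φ = 10*x*z
At (3, -3, -2): -60.

-60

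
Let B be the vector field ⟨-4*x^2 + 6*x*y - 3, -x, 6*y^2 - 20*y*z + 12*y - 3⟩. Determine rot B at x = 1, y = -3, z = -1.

(∇×B)₁ = ∂B₃/∂y − ∂B₂/∂z = 12*y - 20*z + 12
(∇×B)₂ = ∂B₁/∂z − ∂B₃/∂x = 0
(∇×B)₃ = ∂B₂/∂x − ∂B₁/∂y = -6*x - 1
∇×B = (12*y - 20*z + 12, 0, -6*x - 1)
At (1, -3, -1): (-4, 0, -7).

(-4, 0, -7)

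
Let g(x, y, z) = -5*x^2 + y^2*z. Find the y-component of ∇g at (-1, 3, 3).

18

(∇g)_2 = ∂g/∂y = 2*y*z
At (-1, 3, 3): 18.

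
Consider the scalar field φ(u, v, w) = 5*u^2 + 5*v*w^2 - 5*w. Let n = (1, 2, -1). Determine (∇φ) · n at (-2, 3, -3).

∂φ/∂u = 10*u
∂φ/∂v = 5*w^2
∂φ/∂w = 10*v*w - 5
∇φ at (-2, 3, -3) = (-20, 45, -95)
∇φ · n = (-20)(1) + (45)(2) + (-95)(-1) = 165

165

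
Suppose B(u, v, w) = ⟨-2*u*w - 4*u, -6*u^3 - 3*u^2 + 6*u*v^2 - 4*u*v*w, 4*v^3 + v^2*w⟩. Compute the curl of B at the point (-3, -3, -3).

(162, 6, -126)

(∇×B)₁ = ∂B₃/∂v − ∂B₂/∂w = 4*u*v + 12*v^2 + 2*v*w
(∇×B)₂ = ∂B₁/∂w − ∂B₃/∂u = -2*u
(∇×B)₃ = ∂B₂/∂u − ∂B₁/∂v = -18*u^2 - 6*u + 6*v^2 - 4*v*w
∇×B = (4*u*v + 12*v^2 + 2*v*w, -2*u, -18*u^2 - 6*u + 6*v^2 - 4*v*w)
At (-3, -3, -3): (162, 6, -126).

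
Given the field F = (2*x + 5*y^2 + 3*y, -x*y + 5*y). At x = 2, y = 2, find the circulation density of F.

∂F₂/∂x = -y
∂F₁/∂y = 10*y + 3
Scalar curl = -11*y - 3
At (2, 2): -25.

-25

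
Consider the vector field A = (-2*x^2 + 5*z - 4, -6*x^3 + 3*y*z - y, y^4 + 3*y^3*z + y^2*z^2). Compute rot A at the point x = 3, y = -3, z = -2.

(∇×A)₁ = ∂A₃/∂y − ∂A₂/∂z = 4*y^3 + 9*y^2*z + 2*y*z^2 - 3*y
(∇×A)₂ = ∂A₁/∂z − ∂A₃/∂x = 5
(∇×A)₃ = ∂A₂/∂x − ∂A₁/∂y = -18*x^2
∇×A = (4*y^3 + 9*y^2*z + 2*y*z^2 - 3*y, 5, -18*x^2)
At (3, -3, -2): (-285, 5, -162).

(-285, 5, -162)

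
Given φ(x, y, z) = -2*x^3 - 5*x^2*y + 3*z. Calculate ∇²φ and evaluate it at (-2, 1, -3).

14

∂²φ/∂x² = -2*(6*x + 5*y)
∂²φ/∂y² = 0
∂²φ/∂z² = 0
∇²φ = -12*x - 10*y
At (-2, 1, -3): 14.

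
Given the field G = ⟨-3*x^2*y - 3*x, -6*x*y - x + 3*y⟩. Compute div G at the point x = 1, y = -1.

0

∂G₁/∂x = -6*x*y - 3
∂G₂/∂y = -6*x + 3
∇·G = -6*x*y - 6*x
At (1, -1): 0.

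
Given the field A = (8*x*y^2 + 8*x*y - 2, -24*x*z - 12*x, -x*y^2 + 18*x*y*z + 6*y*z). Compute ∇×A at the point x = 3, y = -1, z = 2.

(198, 37, -36)

(∇×A)₁ = ∂A₃/∂y − ∂A₂/∂z = -2*x*y + 18*x*z + 24*x + 6*z
(∇×A)₂ = ∂A₁/∂z − ∂A₃/∂x = y^2 - 18*y*z
(∇×A)₃ = ∂A₂/∂x − ∂A₁/∂y = -16*x*y - 8*x - 24*z - 12
∇×A = (-2*x*y + 18*x*z + 24*x + 6*z, y^2 - 18*y*z, -16*x*y - 8*x - 24*z - 12)
At (3, -1, 2): (198, 37, -36).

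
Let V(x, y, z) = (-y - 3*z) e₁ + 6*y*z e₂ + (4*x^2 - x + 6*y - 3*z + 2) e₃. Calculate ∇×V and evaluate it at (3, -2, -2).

(18, -26, 1)

(∇×V)₁ = ∂V₃/∂y − ∂V₂/∂z = -6*y + 6
(∇×V)₂ = ∂V₁/∂z − ∂V₃/∂x = -8*x - 2
(∇×V)₃ = ∂V₂/∂x − ∂V₁/∂y = 1
∇×V = (-6*y + 6, -8*x - 2, 1)
At (3, -2, -2): (18, -26, 1).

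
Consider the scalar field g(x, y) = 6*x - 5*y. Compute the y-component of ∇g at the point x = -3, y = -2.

-5

(∇g)_2 = ∂g/∂y = -5
At (-3, -2): -5.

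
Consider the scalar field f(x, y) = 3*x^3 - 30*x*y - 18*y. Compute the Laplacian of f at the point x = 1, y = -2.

∂²f/∂x² = 18*x
∂²f/∂y² = 0
∇²f = 18*x
At (1, -2): 18.

18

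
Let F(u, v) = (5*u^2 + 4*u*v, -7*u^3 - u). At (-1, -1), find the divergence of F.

-14

∂F₁/∂u = 10*u + 4*v
∂F₂/∂v = 0
∇·F = 10*u + 4*v
At (-1, -1): -14.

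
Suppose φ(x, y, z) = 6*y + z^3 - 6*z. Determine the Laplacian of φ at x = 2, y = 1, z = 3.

∂²φ/∂x² = 0
∂²φ/∂y² = 0
∂²φ/∂z² = 6*z
∇²φ = 6*z
At (2, 1, 3): 18.

18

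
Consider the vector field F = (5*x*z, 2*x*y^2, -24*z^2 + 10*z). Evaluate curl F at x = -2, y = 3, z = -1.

(0, -10, 18)

(∇×F)₁ = ∂F₃/∂y − ∂F₂/∂z = 0
(∇×F)₂ = ∂F₁/∂z − ∂F₃/∂x = 5*x
(∇×F)₃ = ∂F₂/∂x − ∂F₁/∂y = 2*y^2
∇×F = (0, 5*x, 2*y^2)
At (-2, 3, -1): (0, -10, 18).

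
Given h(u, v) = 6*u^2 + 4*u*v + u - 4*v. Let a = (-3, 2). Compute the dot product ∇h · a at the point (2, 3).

-103

∂h/∂u = 12*u + 4*v + 1
∂h/∂v = 4*u - 4
∇h at (2, 3) = (37, 4)
∇h · a = (37)(-3) + (4)(2) = -103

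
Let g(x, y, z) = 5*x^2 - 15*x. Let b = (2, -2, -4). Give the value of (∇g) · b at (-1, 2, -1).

-50

∂g/∂x = 10*x - 15
∂g/∂y = 0
∂g/∂z = 0
∇g at (-1, 2, -1) = (-25, 0, 0)
∇g · b = (-25)(2) + (0)(-2) + (0)(-4) = -50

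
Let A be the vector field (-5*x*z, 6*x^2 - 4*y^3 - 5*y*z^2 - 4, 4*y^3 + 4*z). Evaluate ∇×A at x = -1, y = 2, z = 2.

(∇×A)₁ = ∂A₃/∂y − ∂A₂/∂z = 12*y^2 + 10*y*z
(∇×A)₂ = ∂A₁/∂z − ∂A₃/∂x = -5*x
(∇×A)₃ = ∂A₂/∂x − ∂A₁/∂y = 12*x
∇×A = (12*y^2 + 10*y*z, -5*x, 12*x)
At (-1, 2, 2): (88, 5, -12).

(88, 5, -12)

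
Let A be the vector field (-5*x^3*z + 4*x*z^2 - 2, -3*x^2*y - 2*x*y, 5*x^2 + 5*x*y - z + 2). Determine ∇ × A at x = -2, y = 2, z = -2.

(∇×A)₁ = ∂A₃/∂y − ∂A₂/∂z = 5*x
(∇×A)₂ = ∂A₁/∂z − ∂A₃/∂x = -5*x^3 + 8*x*z - 10*x - 5*y
(∇×A)₃ = ∂A₂/∂x − ∂A₁/∂y = -6*x*y - 2*y
∇×A = (5*x, -5*x^3 + 8*x*z - 10*x - 5*y, -6*x*y - 2*y)
At (-2, 2, -2): (-10, 82, 20).

(-10, 82, 20)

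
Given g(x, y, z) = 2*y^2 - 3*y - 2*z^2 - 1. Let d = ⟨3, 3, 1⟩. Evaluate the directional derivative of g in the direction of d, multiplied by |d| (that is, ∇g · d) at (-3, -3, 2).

-53

∂g/∂x = 0
∂g/∂y = 4*y - 3
∂g/∂z = -4*z
∇g at (-3, -3, 2) = (0, -15, -8)
∇g · d = (0)(3) + (-15)(3) + (-8)(1) = -53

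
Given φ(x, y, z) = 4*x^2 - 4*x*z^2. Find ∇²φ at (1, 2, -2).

0

∂²φ/∂x² = 8
∂²φ/∂y² = 0
∂²φ/∂z² = -8*x
∇²φ = -8*x + 8
At (1, 2, -2): 0.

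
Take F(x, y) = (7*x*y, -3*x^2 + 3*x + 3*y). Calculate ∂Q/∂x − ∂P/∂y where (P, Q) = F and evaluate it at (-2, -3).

∂F₂/∂x = -6*x + 3
∂F₁/∂y = 7*x
Scalar curl = -13*x + 3
At (-2, -3): 29.

29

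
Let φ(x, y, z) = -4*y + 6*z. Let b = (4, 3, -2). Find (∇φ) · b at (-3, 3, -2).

-24

∂φ/∂x = 0
∂φ/∂y = -4
∂φ/∂z = 6
∇φ at (-3, 3, -2) = (0, -4, 6)
∇φ · b = (0)(4) + (-4)(3) + (6)(-2) = -24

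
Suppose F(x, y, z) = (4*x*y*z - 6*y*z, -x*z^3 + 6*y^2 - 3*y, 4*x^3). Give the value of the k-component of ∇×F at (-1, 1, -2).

-12

(∇×F)_3 = ∂F₂/∂x − ∂F₁/∂y
= -z^3 − (4*x*z - 6*z)
= -4*x*z - z^3 + 6*z
At (-1, 1, -2): -12.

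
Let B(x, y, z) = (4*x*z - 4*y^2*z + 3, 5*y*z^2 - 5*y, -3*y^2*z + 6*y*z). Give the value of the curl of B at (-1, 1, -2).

(20, -8, -16)

(∇×B)₁ = ∂B₃/∂y − ∂B₂/∂z = -16*y*z + 6*z
(∇×B)₂ = ∂B₁/∂z − ∂B₃/∂x = 4*x - 4*y^2
(∇×B)₃ = ∂B₂/∂x − ∂B₁/∂y = 8*y*z
∇×B = (-16*y*z + 6*z, 4*x - 4*y^2, 8*y*z)
At (-1, 1, -2): (20, -8, -16).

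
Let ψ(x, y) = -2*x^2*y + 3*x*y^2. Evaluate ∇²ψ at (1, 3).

∂²ψ/∂x² = -4*y
∂²ψ/∂y² = 6*x
∇²ψ = 6*x - 4*y
At (1, 3): -6.

-6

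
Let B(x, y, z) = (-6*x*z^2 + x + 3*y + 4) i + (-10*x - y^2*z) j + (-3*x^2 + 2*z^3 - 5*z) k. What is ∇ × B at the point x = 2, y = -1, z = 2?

(∇×B)₁ = ∂B₃/∂y − ∂B₂/∂z = y^2
(∇×B)₂ = ∂B₁/∂z − ∂B₃/∂x = -12*x*z + 6*x
(∇×B)₃ = ∂B₂/∂x − ∂B₁/∂y = -13
∇×B = (y^2, -12*x*z + 6*x, -13)
At (2, -1, 2): (1, -36, -13).

(1, -36, -13)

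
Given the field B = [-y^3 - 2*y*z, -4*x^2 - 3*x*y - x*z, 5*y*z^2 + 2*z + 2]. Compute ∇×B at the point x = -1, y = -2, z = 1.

(4, 4, 27)

(∇×B)₁ = ∂B₃/∂y − ∂B₂/∂z = x + 5*z^2
(∇×B)₂ = ∂B₁/∂z − ∂B₃/∂x = -2*y
(∇×B)₃ = ∂B₂/∂x − ∂B₁/∂y = -8*x + 3*y^2 - 3*y + z
∇×B = (x + 5*z^2, -2*y, -8*x + 3*y^2 - 3*y + z)
At (-1, -2, 1): (4, 4, 27).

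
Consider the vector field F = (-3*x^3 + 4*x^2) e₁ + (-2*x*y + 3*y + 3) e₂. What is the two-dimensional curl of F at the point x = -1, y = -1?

2

∂F₂/∂x = -2*y
∂F₁/∂y = 0
Scalar curl = -2*y
At (-1, -1): 2.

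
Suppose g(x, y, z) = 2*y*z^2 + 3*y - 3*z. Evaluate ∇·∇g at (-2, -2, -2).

∂²g/∂x² = 0
∂²g/∂y² = 0
∂²g/∂z² = 4*y
∇²g = 4*y
At (-2, -2, -2): -8.

-8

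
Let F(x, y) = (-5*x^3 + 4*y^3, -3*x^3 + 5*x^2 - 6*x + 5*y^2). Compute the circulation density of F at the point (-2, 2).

∂F₂/∂x = -9*x^2 + 10*x - 6
∂F₁/∂y = 12*y^2
Scalar curl = -9*x^2 + 10*x - 12*y^2 - 6
At (-2, 2): -110.

-110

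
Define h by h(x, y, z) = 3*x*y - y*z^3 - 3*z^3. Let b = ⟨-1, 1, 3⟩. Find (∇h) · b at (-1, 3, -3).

∂h/∂x = 3*y
∂h/∂y = 3*x - z^3
∂h/∂z = -3*y*z^2 - 9*z^2
∇h at (-1, 3, -3) = (9, 24, -162)
∇h · b = (9)(-1) + (24)(1) + (-162)(3) = -471

-471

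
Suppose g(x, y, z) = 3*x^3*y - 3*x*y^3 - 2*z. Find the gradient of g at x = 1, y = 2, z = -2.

(-6, -33, -2)

∂g/∂x = 9*x^2*y - 3*y^3
∂g/∂y = 3*x^3 - 9*x*y^2
∂g/∂z = -2
∇g = (9*x^2*y - 3*y^3, 3*x^3 - 9*x*y^2, -2)
At (1, 2, -2): (-6, -33, -2).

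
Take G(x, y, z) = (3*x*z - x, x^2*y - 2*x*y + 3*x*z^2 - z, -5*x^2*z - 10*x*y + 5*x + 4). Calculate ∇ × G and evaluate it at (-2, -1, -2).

(-3, 19, 18)

(∇×G)₁ = ∂G₃/∂y − ∂G₂/∂z = -6*x*z - 10*x + 1
(∇×G)₂ = ∂G₁/∂z − ∂G₃/∂x = 10*x*z + 3*x + 10*y - 5
(∇×G)₃ = ∂G₂/∂x − ∂G₁/∂y = 2*x*y - 2*y + 3*z^2
∇×G = (-6*x*z - 10*x + 1, 10*x*z + 3*x + 10*y - 5, 2*x*y - 2*y + 3*z^2)
At (-2, -1, -2): (-3, 19, 18).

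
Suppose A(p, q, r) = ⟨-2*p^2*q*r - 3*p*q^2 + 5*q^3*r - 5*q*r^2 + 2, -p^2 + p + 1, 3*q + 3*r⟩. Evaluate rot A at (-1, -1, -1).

(∇×A)₁ = ∂A₃/∂q − ∂A₂/∂r = 3
(∇×A)₂ = ∂A₁/∂r − ∂A₃/∂p = -2*p^2*q + 5*q^3 - 10*q*r
(∇×A)₃ = ∂A₂/∂p − ∂A₁/∂q = 2*p^2*r + 6*p*q - 2*p - 15*q^2*r + 5*r^2 + 1
∇×A = (3, -2*p^2*q + 5*q^3 - 10*q*r, 2*p^2*r + 6*p*q - 2*p - 15*q^2*r + 5*r^2 + 1)
At (-1, -1, -1): (3, -13, 27).

(3, -13, 27)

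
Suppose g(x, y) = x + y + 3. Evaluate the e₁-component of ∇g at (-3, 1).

1

(∇g)_1 = ∂g/∂x = 1
At (-3, 1): 1.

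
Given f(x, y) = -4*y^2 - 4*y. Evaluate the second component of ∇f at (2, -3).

20

(∇f)_2 = ∂f/∂y = -8*y - 4
At (2, -3): 20.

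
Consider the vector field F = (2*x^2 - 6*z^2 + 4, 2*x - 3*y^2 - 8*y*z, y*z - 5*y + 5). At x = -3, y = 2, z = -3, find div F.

∂F₁/∂x = 4*x
∂F₂/∂y = -6*y - 8*z
∂F₃/∂z = y
∇·F = 4*x - 5*y - 8*z
At (-3, 2, -3): 2.

2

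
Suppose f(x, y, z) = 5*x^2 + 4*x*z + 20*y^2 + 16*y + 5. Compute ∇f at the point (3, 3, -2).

∂f/∂x = 10*x + 4*z
∂f/∂y = 40*y + 16
∂f/∂z = 4*x
∇f = (10*x + 4*z, 40*y + 16, 4*x)
At (3, 3, -2): (22, 136, 12).

(22, 136, 12)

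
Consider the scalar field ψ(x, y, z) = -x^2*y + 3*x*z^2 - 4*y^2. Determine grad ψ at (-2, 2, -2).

∂ψ/∂x = -2*x*y + 3*z^2
∂ψ/∂y = -x^2 - 8*y
∂ψ/∂z = 6*x*z
∇ψ = (-2*x*y + 3*z^2, -x^2 - 8*y, 6*x*z)
At (-2, 2, -2): (20, -20, 24).

(20, -20, 24)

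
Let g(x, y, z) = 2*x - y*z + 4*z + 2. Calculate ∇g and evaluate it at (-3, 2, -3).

∂g/∂x = 2
∂g/∂y = -z
∂g/∂z = -y + 4
∇g = (2, -z, -y + 4)
At (-3, 2, -3): (2, 3, 2).

(2, 3, 2)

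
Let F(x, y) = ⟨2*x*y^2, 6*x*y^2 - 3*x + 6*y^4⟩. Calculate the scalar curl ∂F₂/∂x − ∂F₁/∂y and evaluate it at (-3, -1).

∂F₂/∂x = 6*y^2 - 3
∂F₁/∂y = 4*x*y
Scalar curl = -4*x*y + 6*y^2 - 3
At (-3, -1): -9.

-9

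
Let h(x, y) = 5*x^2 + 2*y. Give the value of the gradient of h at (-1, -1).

∂h/∂x = 10*x
∂h/∂y = 2
∇h = (10*x, 2)
At (-1, -1): (-10, 2).

(-10, 2)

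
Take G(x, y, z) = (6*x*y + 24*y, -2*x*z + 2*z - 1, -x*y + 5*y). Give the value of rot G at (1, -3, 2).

(∇×G)₁ = ∂G₃/∂y − ∂G₂/∂z = x + 3
(∇×G)₂ = ∂G₁/∂z − ∂G₃/∂x = y
(∇×G)₃ = ∂G₂/∂x − ∂G₁/∂y = -6*x - 2*z - 24
∇×G = (x + 3, y, -6*x - 2*z - 24)
At (1, -3, 2): (4, -3, -34).

(4, -3, -34)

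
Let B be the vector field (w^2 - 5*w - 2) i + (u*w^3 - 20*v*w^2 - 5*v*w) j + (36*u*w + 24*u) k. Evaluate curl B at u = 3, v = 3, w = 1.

(126, -63, 1)

(∇×B)₁ = ∂B₃/∂v − ∂B₂/∂w = -3*u*w^2 + 40*v*w + 5*v
(∇×B)₂ = ∂B₁/∂w − ∂B₃/∂u = -34*w - 29
(∇×B)₃ = ∂B₂/∂u − ∂B₁/∂v = w^3
∇×B = (-3*u*w^2 + 40*v*w + 5*v, -34*w - 29, w^3)
At (3, 3, 1): (126, -63, 1).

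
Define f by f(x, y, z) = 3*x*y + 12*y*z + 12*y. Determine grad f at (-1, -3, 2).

(-9, 33, -36)

∂f/∂x = 3*y
∂f/∂y = 3*x + 12*z + 12
∂f/∂z = 12*y
∇f = (3*y, 3*x + 12*z + 12, 12*y)
At (-1, -3, 2): (-9, 33, -36).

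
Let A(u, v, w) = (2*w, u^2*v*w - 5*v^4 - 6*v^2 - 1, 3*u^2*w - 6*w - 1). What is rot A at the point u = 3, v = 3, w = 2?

(∇×A)₁ = ∂A₃/∂v − ∂A₂/∂w = -u^2*v
(∇×A)₂ = ∂A₁/∂w − ∂A₃/∂u = -6*u*w + 2
(∇×A)₃ = ∂A₂/∂u − ∂A₁/∂v = 2*u*v*w
∇×A = (-u^2*v, -6*u*w + 2, 2*u*v*w)
At (3, 3, 2): (-27, -34, 36).

(-27, -34, 36)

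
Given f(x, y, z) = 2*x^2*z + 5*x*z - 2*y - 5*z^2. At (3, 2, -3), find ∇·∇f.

-22

∂²f/∂x² = 4*z
∂²f/∂y² = 0
∂²f/∂z² = -10
∇²f = 4*z - 10
At (3, 2, -3): -22.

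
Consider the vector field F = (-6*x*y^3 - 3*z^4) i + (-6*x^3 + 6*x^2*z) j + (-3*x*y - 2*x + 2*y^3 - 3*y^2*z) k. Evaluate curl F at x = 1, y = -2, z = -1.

(3, 8, 42)

(∇×F)₁ = ∂F₃/∂y − ∂F₂/∂z = -6*x^2 - 3*x + 6*y^2 - 6*y*z
(∇×F)₂ = ∂F₁/∂z − ∂F₃/∂x = 3*y - 12*z^3 + 2
(∇×F)₃ = ∂F₂/∂x − ∂F₁/∂y = -18*x^2 + 18*x*y^2 + 12*x*z
∇×F = (-6*x^2 - 3*x + 6*y^2 - 6*y*z, 3*y - 12*z^3 + 2, -18*x^2 + 18*x*y^2 + 12*x*z)
At (1, -2, -1): (3, 8, 42).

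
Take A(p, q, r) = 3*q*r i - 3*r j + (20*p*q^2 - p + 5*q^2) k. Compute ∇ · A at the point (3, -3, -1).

0

∂A₁/∂p = 0
∂A₂/∂q = 0
∂A₃/∂r = 0
∇·A = 0
At (3, -3, -1): 0.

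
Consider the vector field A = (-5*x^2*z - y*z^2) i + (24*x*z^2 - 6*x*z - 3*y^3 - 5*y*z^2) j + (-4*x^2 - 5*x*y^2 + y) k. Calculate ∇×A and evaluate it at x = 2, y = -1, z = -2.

(245, -3, 112)

(∇×A)₁ = ∂A₃/∂y − ∂A₂/∂z = -10*x*y - 48*x*z + 6*x + 10*y*z + 1
(∇×A)₂ = ∂A₁/∂z − ∂A₃/∂x = -5*x^2 + 8*x + 5*y^2 - 2*y*z
(∇×A)₃ = ∂A₂/∂x − ∂A₁/∂y = 25*z^2 - 6*z
∇×A = (-10*x*y - 48*x*z + 6*x + 10*y*z + 1, -5*x^2 + 8*x + 5*y^2 - 2*y*z, 25*z^2 - 6*z)
At (2, -1, -2): (245, -3, 112).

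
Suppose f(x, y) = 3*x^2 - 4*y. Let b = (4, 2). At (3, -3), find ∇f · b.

∂f/∂x = 6*x
∂f/∂y = -4
∇f at (3, -3) = (18, -4)
∇f · b = (18)(4) + (-4)(2) = 64

64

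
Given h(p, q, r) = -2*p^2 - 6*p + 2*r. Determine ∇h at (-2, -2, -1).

(2, 0, 2)

∂h/∂p = -4*p - 6
∂h/∂q = 0
∂h/∂r = 2
∇h = (-4*p - 6, 0, 2)
At (-2, -2, -1): (2, 0, 2).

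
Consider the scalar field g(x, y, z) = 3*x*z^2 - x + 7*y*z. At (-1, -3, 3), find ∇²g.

-6

∂²g/∂x² = 0
∂²g/∂y² = 0
∂²g/∂z² = 6*x
∇²g = 6*x
At (-1, -3, 3): -6.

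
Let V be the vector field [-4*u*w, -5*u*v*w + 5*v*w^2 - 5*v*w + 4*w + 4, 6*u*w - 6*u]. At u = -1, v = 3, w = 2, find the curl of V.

(-64, -2, -30)

(∇×V)₁ = ∂V₃/∂v − ∂V₂/∂w = 5*u*v - 10*v*w + 5*v - 4
(∇×V)₂ = ∂V₁/∂w − ∂V₃/∂u = -4*u - 6*w + 6
(∇×V)₃ = ∂V₂/∂u − ∂V₁/∂v = -5*v*w
∇×V = (5*u*v - 10*v*w + 5*v - 4, -4*u - 6*w + 6, -5*v*w)
At (-1, 3, 2): (-64, -2, -30).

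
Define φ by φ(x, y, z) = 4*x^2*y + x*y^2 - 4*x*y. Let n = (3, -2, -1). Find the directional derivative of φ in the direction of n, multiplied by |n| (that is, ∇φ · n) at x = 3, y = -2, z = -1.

-132

∂φ/∂x = 8*x*y + y^2 - 4*y
∂φ/∂y = 4*x^2 + 2*x*y - 4*x
∂φ/∂z = 0
∇φ at (3, -2, -1) = (-36, 12, 0)
∇φ · n = (-36)(3) + (12)(-2) + (0)(-1) = -132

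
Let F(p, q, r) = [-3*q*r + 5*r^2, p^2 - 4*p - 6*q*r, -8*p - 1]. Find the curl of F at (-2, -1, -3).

(∇×F)₁ = ∂F₃/∂q − ∂F₂/∂r = 6*q
(∇×F)₂ = ∂F₁/∂r − ∂F₃/∂p = -3*q + 10*r + 8
(∇×F)₃ = ∂F₂/∂p − ∂F₁/∂q = 2*p + 3*r - 4
∇×F = (6*q, -3*q + 10*r + 8, 2*p + 3*r - 4)
At (-2, -1, -3): (-6, -19, -17).

(-6, -19, -17)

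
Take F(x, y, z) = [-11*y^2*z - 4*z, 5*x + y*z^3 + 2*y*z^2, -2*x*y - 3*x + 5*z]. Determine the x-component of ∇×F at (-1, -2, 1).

(∇×F)_1 = ∂F₃/∂y − ∂F₂/∂z
= -2*x − (3*y*z^2 + 4*y*z)
= -2*x - 3*y*z^2 - 4*y*z
At (-1, -2, 1): 16.

16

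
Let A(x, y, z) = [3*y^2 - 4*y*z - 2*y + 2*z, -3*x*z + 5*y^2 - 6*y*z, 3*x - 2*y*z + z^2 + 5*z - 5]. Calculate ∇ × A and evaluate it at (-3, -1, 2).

(∇×A)₁ = ∂A₃/∂y − ∂A₂/∂z = 3*x + 6*y - 2*z
(∇×A)₂ = ∂A₁/∂z − ∂A₃/∂x = -4*y - 1
(∇×A)₃ = ∂A₂/∂x − ∂A₁/∂y = -6*y + z + 2
∇×A = (3*x + 6*y - 2*z, -4*y - 1, -6*y + z + 2)
At (-3, -1, 2): (-19, 3, 10).

(-19, 3, 10)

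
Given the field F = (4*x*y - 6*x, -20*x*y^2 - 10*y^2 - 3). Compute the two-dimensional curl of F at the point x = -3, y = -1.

-8

∂F₂/∂x = -20*y^2
∂F₁/∂y = 4*x
Scalar curl = -4*x - 20*y^2
At (-3, -1): -8.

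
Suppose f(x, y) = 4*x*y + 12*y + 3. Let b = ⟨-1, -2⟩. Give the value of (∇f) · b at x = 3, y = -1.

-44

∂f/∂x = 4*y
∂f/∂y = 4*x + 12
∇f at (3, -1) = (-4, 24)
∇f · b = (-4)(-1) + (24)(-2) = -44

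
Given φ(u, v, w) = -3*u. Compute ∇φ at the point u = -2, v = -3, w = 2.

∂φ/∂u = -3
∂φ/∂v = 0
∂φ/∂w = 0
∇φ = (-3, 0, 0)
At (-2, -3, 2): (-3, 0, 0).

(-3, 0, 0)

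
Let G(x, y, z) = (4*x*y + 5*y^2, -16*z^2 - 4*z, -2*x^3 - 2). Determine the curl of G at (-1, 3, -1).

(-28, 6, -26)

(∇×G)₁ = ∂G₃/∂y − ∂G₂/∂z = 32*z + 4
(∇×G)₂ = ∂G₁/∂z − ∂G₃/∂x = 6*x^2
(∇×G)₃ = ∂G₂/∂x − ∂G₁/∂y = -4*x - 10*y
∇×G = (32*z + 4, 6*x^2, -4*x - 10*y)
At (-1, 3, -1): (-28, 6, -26).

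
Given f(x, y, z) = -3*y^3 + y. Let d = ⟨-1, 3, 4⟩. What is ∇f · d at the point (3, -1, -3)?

-24

∂f/∂x = 0
∂f/∂y = -9*y^2 + 1
∂f/∂z = 0
∇f at (3, -1, -3) = (0, -8, 0)
∇f · d = (0)(-1) + (-8)(3) + (0)(4) = -24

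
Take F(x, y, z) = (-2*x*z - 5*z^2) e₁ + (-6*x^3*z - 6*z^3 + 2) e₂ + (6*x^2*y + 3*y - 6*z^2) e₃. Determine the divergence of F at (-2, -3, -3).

42

∂F₁/∂x = -2*z
∂F₂/∂y = 0
∂F₃/∂z = -12*z
∇·F = -14*z
At (-2, -3, -3): 42.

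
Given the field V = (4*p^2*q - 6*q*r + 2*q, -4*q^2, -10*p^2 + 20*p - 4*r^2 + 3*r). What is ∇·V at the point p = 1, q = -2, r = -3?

27

∂V₁/∂p = 8*p*q
∂V₂/∂q = -8*q
∂V₃/∂r = -8*r + 3
∇·V = 8*p*q - 8*q - 8*r + 3
At (1, -2, -3): 27.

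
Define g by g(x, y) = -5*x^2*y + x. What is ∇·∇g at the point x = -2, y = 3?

-30

∂²g/∂x² = -10*y
∂²g/∂y² = 0
∇²g = -10*y
At (-2, 3): -30.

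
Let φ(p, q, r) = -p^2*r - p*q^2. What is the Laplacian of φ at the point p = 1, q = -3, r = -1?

∂²φ/∂p² = -2*r
∂²φ/∂q² = -2*p
∂²φ/∂r² = 0
∇²φ = -2*p - 2*r
At (1, -3, -1): 0.

0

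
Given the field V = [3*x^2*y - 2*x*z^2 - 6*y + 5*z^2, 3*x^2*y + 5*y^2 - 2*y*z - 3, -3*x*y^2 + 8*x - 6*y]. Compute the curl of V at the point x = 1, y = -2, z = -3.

(2, -14, -9)

(∇×V)₁ = ∂V₃/∂y − ∂V₂/∂z = -6*x*y + 2*y - 6
(∇×V)₂ = ∂V₁/∂z − ∂V₃/∂x = -4*x*z + 3*y^2 + 10*z - 8
(∇×V)₃ = ∂V₂/∂x − ∂V₁/∂y = -3*x^2 + 6*x*y + 6
∇×V = (-6*x*y + 2*y - 6, -4*x*z + 3*y^2 + 10*z - 8, -3*x^2 + 6*x*y + 6)
At (1, -2, -3): (2, -14, -9).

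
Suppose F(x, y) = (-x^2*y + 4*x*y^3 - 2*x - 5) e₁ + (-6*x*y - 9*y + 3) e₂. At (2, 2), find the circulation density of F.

-104

∂F₂/∂x = -6*y
∂F₁/∂y = -x^2 + 12*x*y^2
Scalar curl = x^2 - 12*x*y^2 - 6*y
At (2, 2): -104.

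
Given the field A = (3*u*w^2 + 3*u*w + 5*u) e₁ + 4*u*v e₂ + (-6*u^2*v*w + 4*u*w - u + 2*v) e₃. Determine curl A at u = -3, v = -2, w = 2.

(∇×A)₁ = ∂A₃/∂v − ∂A₂/∂w = -6*u^2*w + 2
(∇×A)₂ = ∂A₁/∂w − ∂A₃/∂u = 12*u*v*w + 6*u*w + 3*u - 4*w + 1
(∇×A)₃ = ∂A₂/∂u − ∂A₁/∂v = 4*v
∇×A = (-6*u^2*w + 2, 12*u*v*w + 6*u*w + 3*u - 4*w + 1, 4*v)
At (-3, -2, 2): (-106, 92, -8).

(-106, 92, -8)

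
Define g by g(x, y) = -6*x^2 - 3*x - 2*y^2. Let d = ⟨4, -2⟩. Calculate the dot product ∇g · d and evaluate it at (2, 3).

-84

∂g/∂x = -12*x - 3
∂g/∂y = -4*y
∇g at (2, 3) = (-27, -12)
∇g · d = (-27)(4) + (-12)(-2) = -84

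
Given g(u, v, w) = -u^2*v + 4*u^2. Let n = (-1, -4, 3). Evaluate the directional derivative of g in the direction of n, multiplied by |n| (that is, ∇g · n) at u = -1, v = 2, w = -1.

8

∂g/∂u = -2*u*v + 8*u
∂g/∂v = -u^2
∂g/∂w = 0
∇g at (-1, 2, -1) = (-4, -1, 0)
∇g · n = (-4)(-1) + (-1)(-4) + (0)(3) = 8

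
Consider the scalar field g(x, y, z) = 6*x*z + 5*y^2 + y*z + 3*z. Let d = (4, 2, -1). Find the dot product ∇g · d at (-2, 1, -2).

∂g/∂x = 6*z
∂g/∂y = 10*y + z
∂g/∂z = 6*x + y + 3
∇g at (-2, 1, -2) = (-12, 8, -8)
∇g · d = (-12)(4) + (8)(2) + (-8)(-1) = -24

-24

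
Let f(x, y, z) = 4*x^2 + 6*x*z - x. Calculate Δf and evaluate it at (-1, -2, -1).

∂²f/∂x² = 8
∂²f/∂y² = 0
∂²f/∂z² = 0
∇²f = 8
At (-1, -2, -1): 8.

8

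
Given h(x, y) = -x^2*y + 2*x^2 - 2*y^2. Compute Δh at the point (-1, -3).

6

∂²h/∂x² = 2*(-y + 2)
∂²h/∂y² = -4
∇²h = -2*y
At (-1, -3): 6.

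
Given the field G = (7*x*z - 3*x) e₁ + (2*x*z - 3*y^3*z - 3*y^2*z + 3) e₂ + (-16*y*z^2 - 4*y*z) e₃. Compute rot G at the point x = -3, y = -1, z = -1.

(-6, -21, -2)

(∇×G)₁ = ∂G₃/∂y − ∂G₂/∂z = -2*x + 3*y^3 + 3*y^2 - 16*z^2 - 4*z
(∇×G)₂ = ∂G₁/∂z − ∂G₃/∂x = 7*x
(∇×G)₃ = ∂G₂/∂x − ∂G₁/∂y = 2*z
∇×G = (-2*x + 3*y^3 + 3*y^2 - 16*z^2 - 4*z, 7*x, 2*z)
At (-3, -1, -1): (-6, -21, -2).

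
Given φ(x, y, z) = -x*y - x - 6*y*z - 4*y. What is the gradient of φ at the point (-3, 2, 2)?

(-3, -13, -12)

∂φ/∂x = -y - 1
∂φ/∂y = -x - 6*z - 4
∂φ/∂z = -6*y
∇φ = (-y - 1, -x - 6*z - 4, -6*y)
At (-3, 2, 2): (-3, -13, -12).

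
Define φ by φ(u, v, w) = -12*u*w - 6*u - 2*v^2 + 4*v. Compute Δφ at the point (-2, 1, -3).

-4

∂²φ/∂u² = 0
∂²φ/∂v² = -4
∂²φ/∂w² = 0
∇²φ = -4
At (-2, 1, -3): -4.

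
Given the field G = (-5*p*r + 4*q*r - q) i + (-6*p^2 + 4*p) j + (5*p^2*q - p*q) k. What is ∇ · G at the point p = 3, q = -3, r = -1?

5

∂G₁/∂p = -5*r
∂G₂/∂q = 0
∂G₃/∂r = 0
∇·G = -5*r
At (3, -3, -1): 5.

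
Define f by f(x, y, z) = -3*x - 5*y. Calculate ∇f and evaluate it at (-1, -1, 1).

∂f/∂x = -3
∂f/∂y = -5
∂f/∂z = 0
∇f = (-3, -5, 0)
At (-1, -1, 1): (-3, -5, 0).

(-3, -5, 0)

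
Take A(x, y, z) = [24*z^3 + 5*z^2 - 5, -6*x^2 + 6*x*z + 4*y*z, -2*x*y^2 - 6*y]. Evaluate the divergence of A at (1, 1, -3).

∂A₁/∂x = 0
∂A₂/∂y = 4*z
∂A₃/∂z = 0
∇·A = 4*z
At (1, 1, -3): -12.

-12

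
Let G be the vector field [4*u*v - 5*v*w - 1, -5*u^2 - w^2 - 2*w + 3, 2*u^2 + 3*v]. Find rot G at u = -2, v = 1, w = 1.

(∇×G)₁ = ∂G₃/∂v − ∂G₂/∂w = 2*w + 5
(∇×G)₂ = ∂G₁/∂w − ∂G₃/∂u = -4*u - 5*v
(∇×G)₃ = ∂G₂/∂u − ∂G₁/∂v = -14*u + 5*w
∇×G = (2*w + 5, -4*u - 5*v, -14*u + 5*w)
At (-2, 1, 1): (7, 3, 33).

(7, 3, 33)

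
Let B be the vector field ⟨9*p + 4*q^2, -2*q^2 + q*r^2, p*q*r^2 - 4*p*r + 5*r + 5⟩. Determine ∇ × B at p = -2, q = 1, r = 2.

(∇×B)₁ = ∂B₃/∂q − ∂B₂/∂r = p*r^2 - 2*q*r
(∇×B)₂ = ∂B₁/∂r − ∂B₃/∂p = -q*r^2 + 4*r
(∇×B)₃ = ∂B₂/∂p − ∂B₁/∂q = -8*q
∇×B = (p*r^2 - 2*q*r, -q*r^2 + 4*r, -8*q)
At (-2, 1, 2): (-12, 4, -8).

(-12, 4, -8)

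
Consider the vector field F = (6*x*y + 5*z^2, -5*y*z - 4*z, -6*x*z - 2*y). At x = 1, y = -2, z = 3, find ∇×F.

(-8, 48, -6)

(∇×F)₁ = ∂F₃/∂y − ∂F₂/∂z = 5*y + 2
(∇×F)₂ = ∂F₁/∂z − ∂F₃/∂x = 16*z
(∇×F)₃ = ∂F₂/∂x − ∂F₁/∂y = -6*x
∇×F = (5*y + 2, 16*z, -6*x)
At (1, -2, 3): (-8, 48, -6).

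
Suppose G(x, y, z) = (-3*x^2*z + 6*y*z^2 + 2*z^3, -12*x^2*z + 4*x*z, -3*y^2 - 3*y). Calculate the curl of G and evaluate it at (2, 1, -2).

(∇×G)₁ = ∂G₃/∂y − ∂G₂/∂z = 12*x^2 - 4*x - 6*y - 3
(∇×G)₂ = ∂G₁/∂z − ∂G₃/∂x = -3*x^2 + 12*y*z + 6*z^2
(∇×G)₃ = ∂G₂/∂x − ∂G₁/∂y = -24*x*z - 6*z^2 + 4*z
∇×G = (12*x^2 - 4*x - 6*y - 3, -3*x^2 + 12*y*z + 6*z^2, -24*x*z - 6*z^2 + 4*z)
At (2, 1, -2): (31, -12, 64).

(31, -12, 64)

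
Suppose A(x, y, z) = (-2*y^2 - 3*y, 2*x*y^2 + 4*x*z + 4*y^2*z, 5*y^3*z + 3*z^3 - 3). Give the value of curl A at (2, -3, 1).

(∇×A)₁ = ∂A₃/∂y − ∂A₂/∂z = -4*x + 15*y^2*z - 4*y^2
(∇×A)₂ = ∂A₁/∂z − ∂A₃/∂x = 0
(∇×A)₃ = ∂A₂/∂x − ∂A₁/∂y = 2*y^2 + 4*y + 4*z + 3
∇×A = (-4*x + 15*y^2*z - 4*y^2, 0, 2*y^2 + 4*y + 4*z + 3)
At (2, -3, 1): (91, 0, 13).

(91, 0, 13)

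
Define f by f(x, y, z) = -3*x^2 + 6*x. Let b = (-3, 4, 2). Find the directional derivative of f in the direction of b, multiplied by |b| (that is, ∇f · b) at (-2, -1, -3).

∂f/∂x = -6*x + 6
∂f/∂y = 0
∂f/∂z = 0
∇f at (-2, -1, -3) = (18, 0, 0)
∇f · b = (18)(-3) + (0)(4) + (0)(2) = -54

-54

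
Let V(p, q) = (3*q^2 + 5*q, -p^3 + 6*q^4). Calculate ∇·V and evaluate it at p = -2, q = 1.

24

∂V₁/∂p = 0
∂V₂/∂q = 24*q^3
∇·V = 24*q^3
At (-2, 1): 24.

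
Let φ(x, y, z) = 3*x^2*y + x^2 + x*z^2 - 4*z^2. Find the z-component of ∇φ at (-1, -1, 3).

-30

(∇φ)_3 = ∂φ/∂z = 2*x*z - 8*z
At (-1, -1, 3): -30.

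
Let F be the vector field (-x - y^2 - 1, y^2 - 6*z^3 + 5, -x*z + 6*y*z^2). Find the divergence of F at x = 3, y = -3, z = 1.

-46

∂F₁/∂x = -1
∂F₂/∂y = 2*y
∂F₃/∂z = -x + 12*y*z
∇·F = -x + 12*y*z + 2*y - 1
At (3, -3, 1): -46.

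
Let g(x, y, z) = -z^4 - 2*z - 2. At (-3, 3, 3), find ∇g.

∂g/∂x = 0
∂g/∂y = 0
∂g/∂z = -4*z^3 - 2
∇g = (0, 0, -4*z^3 - 2)
At (-3, 3, 3): (0, 0, -110).

(0, 0, -110)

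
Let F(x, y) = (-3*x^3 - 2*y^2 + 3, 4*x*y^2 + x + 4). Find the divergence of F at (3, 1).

∂F₁/∂x = -9*x^2
∂F₂/∂y = 8*x*y
∇·F = -9*x^2 + 8*x*y
At (3, 1): -57.

-57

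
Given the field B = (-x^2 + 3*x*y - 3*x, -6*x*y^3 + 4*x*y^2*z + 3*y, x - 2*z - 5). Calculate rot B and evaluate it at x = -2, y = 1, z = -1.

(∇×B)₁ = ∂B₃/∂y − ∂B₂/∂z = -4*x*y^2
(∇×B)₂ = ∂B₁/∂z − ∂B₃/∂x = -1
(∇×B)₃ = ∂B₂/∂x − ∂B₁/∂y = -3*x - 6*y^3 + 4*y^2*z
∇×B = (-4*x*y^2, -1, -3*x - 6*y^3 + 4*y^2*z)
At (-2, 1, -1): (8, -1, -4).

(8, -1, -4)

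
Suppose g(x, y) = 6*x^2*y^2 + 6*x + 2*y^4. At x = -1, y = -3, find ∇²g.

336

∂²g/∂x² = 12*y^2
∂²g/∂y² = 12*(x^2 + 2*y^2)
∇²g = 12*x^2 + 36*y^2
At (-1, -3): 336.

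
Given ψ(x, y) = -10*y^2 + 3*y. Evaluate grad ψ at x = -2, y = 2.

∂ψ/∂x = 0
∂ψ/∂y = -20*y + 3
∇ψ = (0, -20*y + 3)
At (-2, 2): (0, -37).

(0, -37)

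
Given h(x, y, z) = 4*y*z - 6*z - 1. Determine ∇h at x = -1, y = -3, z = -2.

(0, -8, -18)

∂h/∂x = 0
∂h/∂y = 4*z
∂h/∂z = 4*y - 6
∇h = (0, 4*z, 4*y - 6)
At (-1, -3, -2): (0, -8, -18).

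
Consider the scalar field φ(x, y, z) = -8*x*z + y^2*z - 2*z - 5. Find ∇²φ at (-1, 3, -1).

-2

∂²φ/∂x² = 0
∂²φ/∂y² = 2*z
∂²φ/∂z² = 0
∇²φ = 2*z
At (-1, 3, -1): -2.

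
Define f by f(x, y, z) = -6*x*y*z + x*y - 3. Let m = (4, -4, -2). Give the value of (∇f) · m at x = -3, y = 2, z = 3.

-412

∂f/∂x = -6*y*z + y
∂f/∂y = -6*x*z + x
∂f/∂z = -6*x*y
∇f at (-3, 2, 3) = (-34, 51, 36)
∇f · m = (-34)(4) + (51)(-4) + (36)(-2) = -412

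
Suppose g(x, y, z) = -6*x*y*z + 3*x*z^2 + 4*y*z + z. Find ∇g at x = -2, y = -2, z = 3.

∂g/∂x = -6*y*z + 3*z^2
∂g/∂y = -6*x*z + 4*z
∂g/∂z = -6*x*y + 6*x*z + 4*y + 1
∇g = (-6*y*z + 3*z^2, -6*x*z + 4*z, -6*x*y + 6*x*z + 4*y + 1)
At (-2, -2, 3): (63, 48, -67).

(63, 48, -67)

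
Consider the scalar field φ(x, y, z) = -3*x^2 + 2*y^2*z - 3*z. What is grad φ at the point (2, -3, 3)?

(-12, -36, 15)

∂φ/∂x = -6*x
∂φ/∂y = 4*y*z
∂φ/∂z = 2*y^2 - 3
∇φ = (-6*x, 4*y*z, 2*y^2 - 3)
At (2, -3, 3): (-12, -36, 15).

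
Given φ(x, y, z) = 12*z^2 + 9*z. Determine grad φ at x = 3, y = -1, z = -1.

∂φ/∂x = 0
∂φ/∂y = 0
∂φ/∂z = 24*z + 9
∇φ = (0, 0, 24*z + 9)
At (3, -1, -1): (0, 0, -15).

(0, 0, -15)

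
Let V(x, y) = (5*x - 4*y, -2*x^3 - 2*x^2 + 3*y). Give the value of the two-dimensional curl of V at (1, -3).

-6

∂V₂/∂x = -6*x^2 - 4*x
∂V₁/∂y = -4
Scalar curl = -6*x^2 - 4*x + 4
At (1, -3): -6.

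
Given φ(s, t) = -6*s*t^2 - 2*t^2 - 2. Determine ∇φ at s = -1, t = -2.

(-24, -16)

∂φ/∂s = -6*t^2
∂φ/∂t = -12*s*t - 4*t
∇φ = (-6*t^2, -12*s*t - 4*t)
At (-1, -2): (-24, -16).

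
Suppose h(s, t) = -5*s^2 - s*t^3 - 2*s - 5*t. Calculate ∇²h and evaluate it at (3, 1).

-28

∂²h/∂s² = -10
∂²h/∂t² = -6*s*t
∇²h = -6*s*t - 10
At (3, 1): -28.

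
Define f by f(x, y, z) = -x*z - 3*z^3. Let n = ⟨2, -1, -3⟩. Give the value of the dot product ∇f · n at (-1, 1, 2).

∂f/∂x = -z
∂f/∂y = 0
∂f/∂z = -x - 9*z^2
∇f at (-1, 1, 2) = (-2, 0, -35)
∇f · n = (-2)(2) + (0)(-1) + (-35)(-3) = 101

101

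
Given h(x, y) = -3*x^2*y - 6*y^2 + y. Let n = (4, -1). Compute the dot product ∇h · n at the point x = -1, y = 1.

38

∂h/∂x = -6*x*y
∂h/∂y = -3*x^2 - 12*y + 1
∇h at (-1, 1) = (6, -14)
∇h · n = (6)(4) + (-14)(-1) = 38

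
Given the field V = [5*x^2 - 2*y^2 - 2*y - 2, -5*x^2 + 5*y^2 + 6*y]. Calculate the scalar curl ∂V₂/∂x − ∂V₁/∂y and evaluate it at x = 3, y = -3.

-40

∂V₂/∂x = -10*x
∂V₁/∂y = -4*y - 2
Scalar curl = -10*x + 4*y + 2
At (3, -3): -40.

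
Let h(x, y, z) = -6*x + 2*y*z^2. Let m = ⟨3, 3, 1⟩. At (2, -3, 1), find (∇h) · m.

-24

∂h/∂x = -6
∂h/∂y = 2*z^2
∂h/∂z = 4*y*z
∇h at (2, -3, 1) = (-6, 2, -12)
∇h · m = (-6)(3) + (2)(3) + (-12)(1) = -24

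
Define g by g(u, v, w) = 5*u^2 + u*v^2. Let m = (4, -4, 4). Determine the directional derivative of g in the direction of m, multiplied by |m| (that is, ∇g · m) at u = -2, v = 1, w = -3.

-60

∂g/∂u = 10*u + v^2
∂g/∂v = 2*u*v
∂g/∂w = 0
∇g at (-2, 1, -3) = (-19, -4, 0)
∇g · m = (-19)(4) + (-4)(-4) + (0)(4) = -60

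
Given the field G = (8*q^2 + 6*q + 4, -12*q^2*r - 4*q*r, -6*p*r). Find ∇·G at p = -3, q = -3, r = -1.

∂G₁/∂p = 0
∂G₂/∂q = -24*q*r - 4*r
∂G₃/∂r = -6*p
∇·G = -6*p - 24*q*r - 4*r
At (-3, -3, -1): -50.

-50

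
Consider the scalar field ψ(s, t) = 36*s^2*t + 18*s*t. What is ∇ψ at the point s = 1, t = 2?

(180, 54)

∂ψ/∂s = 72*s*t + 18*t
∂ψ/∂t = 36*s^2 + 18*s
∇ψ = (72*s*t + 18*t, 36*s^2 + 18*s)
At (1, 2): (180, 54).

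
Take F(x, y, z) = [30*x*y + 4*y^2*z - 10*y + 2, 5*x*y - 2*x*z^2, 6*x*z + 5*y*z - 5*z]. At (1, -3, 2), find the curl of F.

(18, 24, 5)

(∇×F)₁ = ∂F₃/∂y − ∂F₂/∂z = 4*x*z + 5*z
(∇×F)₂ = ∂F₁/∂z − ∂F₃/∂x = 4*y^2 - 6*z
(∇×F)₃ = ∂F₂/∂x − ∂F₁/∂y = -30*x - 8*y*z + 5*y - 2*z^2 + 10
∇×F = (4*x*z + 5*z, 4*y^2 - 6*z, -30*x - 8*y*z + 5*y - 2*z^2 + 10)
At (1, -3, 2): (18, 24, 5).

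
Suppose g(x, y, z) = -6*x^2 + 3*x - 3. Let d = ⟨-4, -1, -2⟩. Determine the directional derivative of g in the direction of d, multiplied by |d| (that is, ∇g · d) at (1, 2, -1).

∂g/∂x = -12*x + 3
∂g/∂y = 0
∂g/∂z = 0
∇g at (1, 2, -1) = (-9, 0, 0)
∇g · d = (-9)(-4) + (0)(-1) + (0)(-2) = 36

36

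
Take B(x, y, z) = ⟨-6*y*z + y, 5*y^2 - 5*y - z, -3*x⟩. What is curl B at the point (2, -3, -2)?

(∇×B)₁ = ∂B₃/∂y − ∂B₂/∂z = 1
(∇×B)₂ = ∂B₁/∂z − ∂B₃/∂x = -6*y + 3
(∇×B)₃ = ∂B₂/∂x − ∂B₁/∂y = 6*z - 1
∇×B = (1, -6*y + 3, 6*z - 1)
At (2, -3, -2): (1, 21, -13).

(1, 21, -13)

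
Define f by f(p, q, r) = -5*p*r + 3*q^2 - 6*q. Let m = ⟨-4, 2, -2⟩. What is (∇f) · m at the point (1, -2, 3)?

34

∂f/∂p = -5*r
∂f/∂q = 6*q - 6
∂f/∂r = -5*p
∇f at (1, -2, 3) = (-15, -18, -5)
∇f · m = (-15)(-4) + (-18)(2) + (-5)(-2) = 34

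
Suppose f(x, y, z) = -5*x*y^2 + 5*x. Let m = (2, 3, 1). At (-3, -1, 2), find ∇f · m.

∂f/∂x = -5*y^2 + 5
∂f/∂y = -10*x*y
∂f/∂z = 0
∇f at (-3, -1, 2) = (0, -30, 0)
∇f · m = (0)(2) + (-30)(3) + (0)(1) = -90

-90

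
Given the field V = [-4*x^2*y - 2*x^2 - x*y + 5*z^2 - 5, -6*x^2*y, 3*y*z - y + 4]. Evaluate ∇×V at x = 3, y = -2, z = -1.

(∇×V)₁ = ∂V₃/∂y − ∂V₂/∂z = 3*z - 1
(∇×V)₂ = ∂V₁/∂z − ∂V₃/∂x = 10*z
(∇×V)₃ = ∂V₂/∂x − ∂V₁/∂y = 4*x^2 - 12*x*y + x
∇×V = (3*z - 1, 10*z, 4*x^2 - 12*x*y + x)
At (3, -2, -1): (-4, -10, 111).

(-4, -10, 111)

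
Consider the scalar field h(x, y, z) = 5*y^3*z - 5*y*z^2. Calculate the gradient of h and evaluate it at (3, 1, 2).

∂h/∂x = 0
∂h/∂y = 15*y^2*z - 5*z^2
∂h/∂z = 5*y^3 - 10*y*z
∇h = (0, 15*y^2*z - 5*z^2, 5*y^3 - 10*y*z)
At (3, 1, 2): (0, 10, -15).

(0, 10, -15)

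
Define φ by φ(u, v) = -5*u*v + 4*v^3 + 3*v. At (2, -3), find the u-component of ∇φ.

15

(∇φ)_1 = ∂φ/∂u = -5*v
At (2, -3): 15.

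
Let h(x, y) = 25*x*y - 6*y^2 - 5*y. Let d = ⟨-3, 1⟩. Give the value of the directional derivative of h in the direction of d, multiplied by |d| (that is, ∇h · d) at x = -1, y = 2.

∂h/∂x = 25*y
∂h/∂y = 25*x - 12*y - 5
∇h at (-1, 2) = (50, -54)
∇h · d = (50)(-3) + (-54)(1) = -204

-204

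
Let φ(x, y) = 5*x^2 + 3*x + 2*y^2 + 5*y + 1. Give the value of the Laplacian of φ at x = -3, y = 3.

∂²φ/∂x² = 10
∂²φ/∂y² = 4
∇²φ = 14
At (-3, 3): 14.

14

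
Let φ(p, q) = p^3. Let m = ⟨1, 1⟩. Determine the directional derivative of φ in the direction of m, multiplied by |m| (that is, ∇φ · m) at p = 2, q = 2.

∂φ/∂p = 3*p^2
∂φ/∂q = 0
∇φ at (2, 2) = (12, 0)
∇φ · m = (12)(1) + (0)(1) = 12

12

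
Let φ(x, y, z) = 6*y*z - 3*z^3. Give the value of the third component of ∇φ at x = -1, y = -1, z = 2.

(∇φ)_3 = ∂φ/∂z = 6*y - 9*z^2
At (-1, -1, 2): -42.

-42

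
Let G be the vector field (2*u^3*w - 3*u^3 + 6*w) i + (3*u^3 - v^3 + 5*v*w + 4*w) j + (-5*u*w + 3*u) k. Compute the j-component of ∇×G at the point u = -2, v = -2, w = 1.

(∇×G)_2 = ∂G₁/∂w − ∂G₃/∂u
= 2*u^3 + 6 − (-5*w + 3)
= 2*u^3 + 5*w + 3
At (-2, -2, 1): -8.

-8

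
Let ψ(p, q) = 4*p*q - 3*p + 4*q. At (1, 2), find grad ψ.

(5, 8)

∂ψ/∂p = 4*q - 3
∂ψ/∂q = 4*p + 4
∇ψ = (4*q - 3, 4*p + 4)
At (1, 2): (5, 8).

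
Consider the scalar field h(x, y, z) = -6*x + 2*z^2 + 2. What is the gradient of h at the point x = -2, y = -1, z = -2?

(-6, 0, -8)

∂h/∂x = -6
∂h/∂y = 0
∂h/∂z = 4*z
∇h = (-6, 0, 4*z)
At (-2, -1, -2): (-6, 0, -8).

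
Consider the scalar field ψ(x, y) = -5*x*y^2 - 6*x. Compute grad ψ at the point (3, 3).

(-51, -90)

∂ψ/∂x = -5*y^2 - 6
∂ψ/∂y = -10*x*y
∇ψ = (-5*y^2 - 6, -10*x*y)
At (3, 3): (-51, -90).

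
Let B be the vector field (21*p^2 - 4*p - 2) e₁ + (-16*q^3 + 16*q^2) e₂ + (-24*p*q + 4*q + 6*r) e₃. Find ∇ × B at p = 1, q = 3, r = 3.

(-20, 72, 0)

(∇×B)₁ = ∂B₃/∂q − ∂B₂/∂r = -24*p + 4
(∇×B)₂ = ∂B₁/∂r − ∂B₃/∂p = 24*q
(∇×B)₃ = ∂B₂/∂p − ∂B₁/∂q = 0
∇×B = (-24*p + 4, 24*q, 0)
At (1, 3, 3): (-20, 72, 0).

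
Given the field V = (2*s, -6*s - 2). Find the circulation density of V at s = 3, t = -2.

-6

∂V₂/∂s = -6
∂V₁/∂t = 0
Scalar curl = -6
At (3, -2): -6.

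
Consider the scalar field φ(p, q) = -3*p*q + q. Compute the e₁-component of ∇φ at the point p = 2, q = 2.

(∇φ)_1 = ∂φ/∂p = -3*q
At (2, 2): -6.

-6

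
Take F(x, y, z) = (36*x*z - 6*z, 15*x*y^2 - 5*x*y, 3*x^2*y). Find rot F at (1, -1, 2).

(3, 36, 20)

(∇×F)₁ = ∂F₃/∂y − ∂F₂/∂z = 3*x^2
(∇×F)₂ = ∂F₁/∂z − ∂F₃/∂x = -6*x*y + 36*x - 6
(∇×F)₃ = ∂F₂/∂x − ∂F₁/∂y = 15*y^2 - 5*y
∇×F = (3*x^2, -6*x*y + 36*x - 6, 15*y^2 - 5*y)
At (1, -1, 2): (3, 36, 20).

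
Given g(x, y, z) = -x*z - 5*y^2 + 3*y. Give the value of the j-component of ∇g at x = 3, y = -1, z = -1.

13

(∇g)_2 = ∂g/∂y = -10*y + 3
At (3, -1, -1): 13.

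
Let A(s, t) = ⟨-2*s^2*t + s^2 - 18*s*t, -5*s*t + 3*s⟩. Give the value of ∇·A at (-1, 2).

∂A₁/∂s = -4*s*t + 2*s - 18*t
∂A₂/∂t = -5*s
∇·A = -4*s*t - 3*s - 18*t
At (-1, 2): -25.

-25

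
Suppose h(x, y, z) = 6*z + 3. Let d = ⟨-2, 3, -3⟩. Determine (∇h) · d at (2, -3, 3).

∂h/∂x = 0
∂h/∂y = 0
∂h/∂z = 6
∇h at (2, -3, 3) = (0, 0, 6)
∇h · d = (0)(-2) + (0)(3) + (6)(-3) = -18

-18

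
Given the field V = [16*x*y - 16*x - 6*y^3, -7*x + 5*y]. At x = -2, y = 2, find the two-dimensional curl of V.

∂V₂/∂x = -7
∂V₁/∂y = 16*x - 18*y^2
Scalar curl = -16*x + 18*y^2 - 7
At (-2, 2): 97.

97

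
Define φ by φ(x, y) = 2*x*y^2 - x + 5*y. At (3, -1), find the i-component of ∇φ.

(∇φ)_1 = ∂φ/∂x = 2*y^2 - 1
At (3, -1): 1.

1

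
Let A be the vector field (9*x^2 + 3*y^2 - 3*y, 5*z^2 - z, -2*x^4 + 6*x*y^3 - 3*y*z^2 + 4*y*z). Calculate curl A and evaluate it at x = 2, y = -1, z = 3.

(∇×A)₁ = ∂A₃/∂y − ∂A₂/∂z = 18*x*y^2 - 3*z^2 - 6*z + 1
(∇×A)₂ = ∂A₁/∂z − ∂A₃/∂x = 8*x^3 - 6*y^3
(∇×A)₃ = ∂A₂/∂x − ∂A₁/∂y = -6*y + 3
∇×A = (18*x*y^2 - 3*z^2 - 6*z + 1, 8*x^3 - 6*y^3, -6*y + 3)
At (2, -1, 3): (-8, 70, 9).

(-8, 70, 9)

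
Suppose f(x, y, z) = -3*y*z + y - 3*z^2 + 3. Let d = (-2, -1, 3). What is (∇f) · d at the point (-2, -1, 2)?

-22

∂f/∂x = 0
∂f/∂y = -3*z + 1
∂f/∂z = -3*y - 6*z
∇f at (-2, -1, 2) = (0, -5, -9)
∇f · d = (0)(-2) + (-5)(-1) + (-9)(3) = -22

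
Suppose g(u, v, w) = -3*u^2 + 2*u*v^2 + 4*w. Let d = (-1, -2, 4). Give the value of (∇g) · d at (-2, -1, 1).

∂g/∂u = -6*u + 2*v^2
∂g/∂v = 4*u*v
∂g/∂w = 4
∇g at (-2, -1, 1) = (14, 8, 4)
∇g · d = (14)(-1) + (8)(-2) + (4)(4) = -14

-14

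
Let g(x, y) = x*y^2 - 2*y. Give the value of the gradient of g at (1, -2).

(4, -6)

∂g/∂x = y^2
∂g/∂y = 2*x*y - 2
∇g = (y^2, 2*x*y - 2)
At (1, -2): (4, -6).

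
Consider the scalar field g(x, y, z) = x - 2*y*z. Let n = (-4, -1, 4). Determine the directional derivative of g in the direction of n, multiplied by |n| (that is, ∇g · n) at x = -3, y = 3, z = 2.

-24

∂g/∂x = 1
∂g/∂y = -2*z
∂g/∂z = -2*y
∇g at (-3, 3, 2) = (1, -4, -6)
∇g · n = (1)(-4) + (-4)(-1) + (-6)(4) = -24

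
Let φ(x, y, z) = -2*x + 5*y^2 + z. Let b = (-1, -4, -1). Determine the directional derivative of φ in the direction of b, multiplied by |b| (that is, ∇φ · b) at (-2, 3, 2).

-119

∂φ/∂x = -2
∂φ/∂y = 10*y
∂φ/∂z = 1
∇φ at (-2, 3, 2) = (-2, 30, 1)
∇φ · b = (-2)(-1) + (30)(-4) + (1)(-1) = -119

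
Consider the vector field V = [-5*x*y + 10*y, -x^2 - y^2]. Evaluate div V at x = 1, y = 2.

∂V₁/∂x = -5*y
∂V₂/∂y = -2*y
∇·V = -7*y
At (1, 2): -14.

-14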